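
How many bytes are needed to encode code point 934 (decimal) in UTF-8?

2

U+03A6 = 0x3A6. UTF-8 uses 1 byte below 0x80, 2 below 0x800, 3 below 0x10000, 4 up to 0x10FFFF. 0x3A6 is in U+0080–U+07FF → 2 bytes.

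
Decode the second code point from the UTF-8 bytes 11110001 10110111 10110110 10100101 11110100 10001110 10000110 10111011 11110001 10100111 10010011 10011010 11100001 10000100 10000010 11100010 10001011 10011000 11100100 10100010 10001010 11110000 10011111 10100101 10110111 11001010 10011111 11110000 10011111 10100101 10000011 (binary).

U+10E1BB

Offset 0: leading byte 0xF1 = 11110001 → 4-byte char #1 = F1 B7 B6 A5.
Offset 4: leading byte 0xF4 = 11110100 → 4-byte char #2 = F4 8E 86 BB.
Leading byte 0xF4 = 11110100 matches 11110xxx → 4-byte sequence.
Byte 1: 0xF4 = 11110100, payload 100 (3 bits).
Byte 2: 0x8E = 10001110 (10xxxxxx ✓), payload 001110.
Byte 3: 0x86 = 10000110 (10xxxxxx ✓), payload 000110.
Byte 4: 0xBB = 10111011 (10xxxxxx ✓), payload 111011.
Concatenate: 100001110000110111011 = 0x10E1BB (21 bits → U+10E1BB).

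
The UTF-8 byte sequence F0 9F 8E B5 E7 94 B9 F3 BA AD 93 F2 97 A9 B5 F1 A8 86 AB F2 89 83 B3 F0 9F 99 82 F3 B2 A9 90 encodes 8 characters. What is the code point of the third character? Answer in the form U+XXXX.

U+FAB53

Offset 0: leading byte 0xF0 = 11110000 → 4-byte char #1 = F0 9F 8E B5.
Offset 4: leading byte 0xE7 = 11100111 → 3-byte char #2 = E7 94 B9.
Offset 7: leading byte 0xF3 = 11110011 → 4-byte char #3 = F3 BA AD 93.
Leading byte 0xF3 = 11110011 matches 11110xxx → 4-byte sequence.
Byte 1: 0xF3 = 11110011, payload 011 (3 bits).
Byte 2: 0xBA = 10111010 (10xxxxxx ✓), payload 111010.
Byte 3: 0xAD = 10101101 (10xxxxxx ✓), payload 101101.
Byte 4: 0x93 = 10010011 (10xxxxxx ✓), payload 010011.
Concatenate: 011111010101101010011 = 0xFAB53 (21 bits → U+FAB53).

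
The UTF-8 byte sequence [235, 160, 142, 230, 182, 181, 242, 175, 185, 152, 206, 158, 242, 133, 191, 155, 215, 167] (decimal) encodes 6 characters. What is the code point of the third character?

Offset 0: leading byte 0xEB = 11101011 → 3-byte char #1 = EB A0 8E.
Offset 3: leading byte 0xE6 = 11100110 → 3-byte char #2 = E6 B6 B5.
Offset 6: leading byte 0xF2 = 11110010 → 4-byte char #3 = F2 AF B9 98.
Leading byte 0xF2 = 11110010 matches 11110xxx → 4-byte sequence.
Byte 1: 0xF2 = 11110010, payload 010 (3 bits).
Byte 2: 0xAF = 10101111 (10xxxxxx ✓), payload 101111.
Byte 3: 0xB9 = 10111001 (10xxxxxx ✓), payload 111001.
Byte 4: 0x98 = 10011000 (10xxxxxx ✓), payload 011000.
Concatenate: 010101111111001011000 = 0xAFE58 (21 bits → U+AFE58).

U+AFE58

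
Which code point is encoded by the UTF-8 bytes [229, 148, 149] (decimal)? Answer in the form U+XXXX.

U+5515

Leading byte 0xE5 = 11100101 matches 1110xxxx → 3-byte sequence.
Byte 1: 0xE5 = 11100101, payload 0101 (4 bits).
Byte 2: 0x94 = 10010100 (10xxxxxx ✓), payload 010100.
Byte 3: 0x95 = 10010101 (10xxxxxx ✓), payload 010101.
Concatenate: 0101010100010101 = 0x5515 (16 bits → U+5515).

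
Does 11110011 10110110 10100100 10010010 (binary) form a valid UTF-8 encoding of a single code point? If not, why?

valid

Leading byte 0xF3 = 11110011 → 4-byte form.
Continuation bytes 0xB6=10110110, 0xA4=10100100, 0x92=10010010 all match 10xxxxxx.
Decoded value 0xF6912 is ≥ 0x10000 (shortest form) and not a surrogate.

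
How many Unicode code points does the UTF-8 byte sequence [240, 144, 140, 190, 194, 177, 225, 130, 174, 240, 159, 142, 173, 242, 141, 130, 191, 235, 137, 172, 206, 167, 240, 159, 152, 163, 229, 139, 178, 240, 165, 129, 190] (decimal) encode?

10

Byte at offset 0: 0xF0 = 11110000 → 4-byte char (#1). Advance 4.
Byte at offset 4: 0xC2 = 11000010 → 2-byte char (#2). Advance 2.
Byte at offset 6: 0xE1 = 11100001 → 3-byte char (#3). Advance 3.
Byte at offset 9: 0xF0 = 11110000 → 4-byte char (#4). Advance 4.
Byte at offset 13: 0xF2 = 11110010 → 4-byte char (#5). Advance 4.
Byte at offset 17: 0xEB = 11101011 → 3-byte char (#6). Advance 3.
Byte at offset 20: 0xCE = 11001110 → 2-byte char (#7). Advance 2.
Byte at offset 22: 0xF0 = 11110000 → 4-byte char (#8). Advance 4.
Byte at offset 26: 0xE5 = 11100101 → 3-byte char (#9). Advance 3.
Byte at offset 29: 0xF0 = 11110000 → 4-byte char (#10). Advance 4.
Reached end at offset 33 after 10 code points.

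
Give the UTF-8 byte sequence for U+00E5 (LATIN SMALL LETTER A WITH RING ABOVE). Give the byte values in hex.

U+00E5 = 0xE5 = 229 decimal. In range U+0080–U+07FF → 2-byte form: 110xxxxx 10xxxxxx.
Binary (11 bits): 00011100101.
Split 5+6: 00011 | 100101.
Byte 1: 11000011 = 0xC3.
Byte 2: 10100101 = 0xA5.

C3 A5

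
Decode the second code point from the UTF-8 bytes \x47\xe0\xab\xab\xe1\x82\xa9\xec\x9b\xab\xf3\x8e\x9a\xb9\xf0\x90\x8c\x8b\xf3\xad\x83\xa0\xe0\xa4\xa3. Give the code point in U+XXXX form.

U+0AEB

Offset 0: leading byte 0x47 = 01000111 → 1-byte char #1 = 47.
Offset 1: leading byte 0xE0 = 11100000 → 3-byte char #2 = E0 AB AB.
Leading byte 0xE0 = 11100000 matches 1110xxxx → 3-byte sequence.
Byte 1: 0xE0 = 11100000, payload 0000 (4 bits).
Byte 2: 0xAB = 10101011 (10xxxxxx ✓), payload 101011.
Byte 3: 0xAB = 10101011 (10xxxxxx ✓), payload 101011.
Concatenate: 0000101011101011 = 0xAEB (16 bits → U+0AEB).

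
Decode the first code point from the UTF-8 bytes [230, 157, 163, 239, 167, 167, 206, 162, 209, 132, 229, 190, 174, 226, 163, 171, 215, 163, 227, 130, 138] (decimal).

U+6763

Offset 0: leading byte 0xE6 = 11100110 → 3-byte char #1 = E6 9D A3.
Leading byte 0xE6 = 11100110 matches 1110xxxx → 3-byte sequence.
Byte 1: 0xE6 = 11100110, payload 0110 (4 bits).
Byte 2: 0x9D = 10011101 (10xxxxxx ✓), payload 011101.
Byte 3: 0xA3 = 10100011 (10xxxxxx ✓), payload 100011.
Concatenate: 0110011101100011 = 0x6763 (16 bits → U+6763).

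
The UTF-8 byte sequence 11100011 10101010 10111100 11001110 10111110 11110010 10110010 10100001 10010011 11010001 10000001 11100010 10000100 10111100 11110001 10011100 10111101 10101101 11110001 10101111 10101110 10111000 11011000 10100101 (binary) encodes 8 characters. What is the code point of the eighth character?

Offset 0: leading byte 0xE3 = 11100011 → 3-byte char #1 = E3 AA BC.
Offset 3: leading byte 0xCE = 11001110 → 2-byte char #2 = CE BE.
Offset 5: leading byte 0xF2 = 11110010 → 4-byte char #3 = F2 B2 A1 93.
Offset 9: leading byte 0xD1 = 11010001 → 2-byte char #4 = D1 81.
Offset 11: leading byte 0xE2 = 11100010 → 3-byte char #5 = E2 84 BC.
Offset 14: leading byte 0xF1 = 11110001 → 4-byte char #6 = F1 9C BD AD.
Offset 18: leading byte 0xF1 = 11110001 → 4-byte char #7 = F1 AF AE B8.
Offset 22: leading byte 0xD8 = 11011000 → 2-byte char #8 = D8 A5.
Leading byte 0xD8 = 11011000 matches 110xxxxx → 2-byte sequence.
Byte 1: 0xD8 = 11011000, payload 11000 (5 bits).
Byte 2: 0xA5 = 10100101 (10xxxxxx ✓), payload 100101.
Concatenate: 11000100101 = 0x625 (11 bits → U+0625).

U+0625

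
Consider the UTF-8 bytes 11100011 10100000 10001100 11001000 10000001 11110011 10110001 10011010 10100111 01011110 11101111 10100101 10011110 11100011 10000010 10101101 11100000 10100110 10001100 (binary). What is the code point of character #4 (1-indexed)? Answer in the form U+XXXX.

Offset 0: leading byte 0xE3 = 11100011 → 3-byte char #1 = E3 A0 8C.
Offset 3: leading byte 0xC8 = 11001000 → 2-byte char #2 = C8 81.
Offset 5: leading byte 0xF3 = 11110011 → 4-byte char #3 = F3 B1 9A A7.
Offset 9: leading byte 0x5E = 01011110 → 1-byte char #4 = 5E.
Leading byte 0x5E = 01011110 matches 0xxxxxxx → 1-byte sequence.
Byte 1: 0x5E = 01011110, payload 1011110 (7 bits).
Concatenate: 1011110 = 0x5E (7 bits → U+005E).

U+005E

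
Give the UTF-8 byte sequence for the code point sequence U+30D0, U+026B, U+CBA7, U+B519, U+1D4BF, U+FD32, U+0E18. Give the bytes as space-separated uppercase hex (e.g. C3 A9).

U+30D0: 3-byte form → E3 83 90.
U+026B: 2-byte form → C9 AB.
U+CBA7: 3-byte form → EC AE A7.
U+B519: 3-byte form → EB 94 99.
U+1D4BF: 4-byte form → F0 9D 92 BF.
U+FD32: 3-byte form → EF B4 B2.
U+0E18: 3-byte form → E0 B8 98.
Concatenated (21 bytes): E3 83 90 C9 AB EC AE A7 EB 94 99 F0 9D 92 BF EF B4 B2 E0 B8 98.

E3 83 90 C9 AB EC AE A7 EB 94 99 F0 9D 92 BF EF B4 B2 E0 B8 98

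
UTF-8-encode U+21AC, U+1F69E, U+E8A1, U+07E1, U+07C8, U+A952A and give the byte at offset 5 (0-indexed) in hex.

U+21AC → 3-byte form E2 86 AC at offsets 0–2.
U+1F69E → 4-byte form F0 9F 9A 9E at offsets 3–6.
Offset 5 falls in char 2's range; it's byte 3 of F0 9F 9A 9E = 0x9A.

0x9A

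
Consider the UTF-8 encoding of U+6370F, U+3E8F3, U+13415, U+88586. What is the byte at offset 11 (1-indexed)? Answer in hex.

0x90

1-indexed offset 11 is 0-indexed offset 10.
U+6370F → 4-byte form F1 A3 9C 8F at offsets 0–3.
U+3E8F3 → 4-byte form F0 BE A3 B3 at offsets 4–7.
U+13415 → 4-byte form F0 93 90 95 at offsets 8–11.
Offset 10 falls in char 3's range; it's byte 3 of F0 93 90 95 = 0x90.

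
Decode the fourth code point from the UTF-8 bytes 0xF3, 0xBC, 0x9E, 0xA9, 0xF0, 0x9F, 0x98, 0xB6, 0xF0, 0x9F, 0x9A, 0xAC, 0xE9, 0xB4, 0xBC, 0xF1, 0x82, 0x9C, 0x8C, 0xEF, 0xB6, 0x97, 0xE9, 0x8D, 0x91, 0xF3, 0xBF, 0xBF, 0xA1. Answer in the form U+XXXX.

Offset 0: leading byte 0xF3 = 11110011 → 4-byte char #1 = F3 BC 9E A9.
Offset 4: leading byte 0xF0 = 11110000 → 4-byte char #2 = F0 9F 98 B6.
Offset 8: leading byte 0xF0 = 11110000 → 4-byte char #3 = F0 9F 9A AC.
Offset 12: leading byte 0xE9 = 11101001 → 3-byte char #4 = E9 B4 BC.
Leading byte 0xE9 = 11101001 matches 1110xxxx → 3-byte sequence.
Byte 1: 0xE9 = 11101001, payload 1001 (4 bits).
Byte 2: 0xB4 = 10110100 (10xxxxxx ✓), payload 110100.
Byte 3: 0xBC = 10111100 (10xxxxxx ✓), payload 111100.
Concatenate: 1001110100111100 = 0x9D3C (16 bits → U+9D3C).

U+9D3C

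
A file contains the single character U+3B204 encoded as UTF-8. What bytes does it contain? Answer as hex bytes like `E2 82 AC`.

F0 BB 88 84

U+3B204 = 0x3B204 = 242180 decimal. In range U+10000–U+10FFFF → 4-byte form: 11110xxx 10xxxxxx 10xxxxxx 10xxxxxx.
Binary (21 bits): 000111011001000000100.
Split 3+6+6+6: 000 | 111011 | 001000 | 000100.
Byte 1: 11110000 = 0xF0.
Byte 2: 10111011 = 0xBB.
Byte 3: 10001000 = 0x88.
Byte 4: 10000100 = 0x84.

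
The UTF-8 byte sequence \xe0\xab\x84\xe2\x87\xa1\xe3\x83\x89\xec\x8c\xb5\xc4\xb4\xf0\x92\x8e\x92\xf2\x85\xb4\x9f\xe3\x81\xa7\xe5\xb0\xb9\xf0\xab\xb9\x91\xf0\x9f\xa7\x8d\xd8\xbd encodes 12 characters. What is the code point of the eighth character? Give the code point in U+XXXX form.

Offset 0: leading byte 0xE0 = 11100000 → 3-byte char #1 = E0 AB 84.
Offset 3: leading byte 0xE2 = 11100010 → 3-byte char #2 = E2 87 A1.
Offset 6: leading byte 0xE3 = 11100011 → 3-byte char #3 = E3 83 89.
Offset 9: leading byte 0xEC = 11101100 → 3-byte char #4 = EC 8C B5.
Offset 12: leading byte 0xC4 = 11000100 → 2-byte char #5 = C4 B4.
Offset 14: leading byte 0xF0 = 11110000 → 4-byte char #6 = F0 92 8E 92.
Offset 18: leading byte 0xF2 = 11110010 → 4-byte char #7 = F2 85 B4 9F.
Offset 22: leading byte 0xE3 = 11100011 → 3-byte char #8 = E3 81 A7.
Leading byte 0xE3 = 11100011 matches 1110xxxx → 3-byte sequence.
Byte 1: 0xE3 = 11100011, payload 0011 (4 bits).
Byte 2: 0x81 = 10000001 (10xxxxxx ✓), payload 000001.
Byte 3: 0xA7 = 10100111 (10xxxxxx ✓), payload 100111.
Concatenate: 0011000001100111 = 0x3067 (16 bits → U+3067).

U+3067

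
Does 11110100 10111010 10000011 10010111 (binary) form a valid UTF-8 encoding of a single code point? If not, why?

Leading byte 0xF4 = 11110100 → 4-byte form.
Payload = 0x13A0D7, which exceeds U+10FFFF, the maximum Unicode code point. (Leading bytes F5–FF, or F4 followed by ≥ 0x90, are invalid.)

invalid (encodes a value above U+10FFFF)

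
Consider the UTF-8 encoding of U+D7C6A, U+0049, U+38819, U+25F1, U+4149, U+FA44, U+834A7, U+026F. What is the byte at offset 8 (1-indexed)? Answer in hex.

0xA0

1-indexed offset 8 is 0-indexed offset 7.
U+D7C6A → 4-byte form F3 97 B1 AA at offsets 0–3.
U+0049 → 1-byte form 49 at offsets 4–4.
U+38819 → 4-byte form F0 B8 A0 99 at offsets 5–8.
Offset 7 falls in char 3's range; it's byte 3 of F0 B8 A0 99 = 0xA0.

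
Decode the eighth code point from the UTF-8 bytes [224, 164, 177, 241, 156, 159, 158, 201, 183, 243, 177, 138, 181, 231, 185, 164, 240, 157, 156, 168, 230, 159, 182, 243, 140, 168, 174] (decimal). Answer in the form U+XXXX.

U+CCA2E

Offset 0: leading byte 0xE0 = 11100000 → 3-byte char #1 = E0 A4 B1.
Offset 3: leading byte 0xF1 = 11110001 → 4-byte char #2 = F1 9C 9F 9E.
Offset 7: leading byte 0xC9 = 11001001 → 2-byte char #3 = C9 B7.
Offset 9: leading byte 0xF3 = 11110011 → 4-byte char #4 = F3 B1 8A B5.
Offset 13: leading byte 0xE7 = 11100111 → 3-byte char #5 = E7 B9 A4.
Offset 16: leading byte 0xF0 = 11110000 → 4-byte char #6 = F0 9D 9C A8.
Offset 20: leading byte 0xE6 = 11100110 → 3-byte char #7 = E6 9F B6.
Offset 23: leading byte 0xF3 = 11110011 → 4-byte char #8 = F3 8C A8 AE.
Leading byte 0xF3 = 11110011 matches 11110xxx → 4-byte sequence.
Byte 1: 0xF3 = 11110011, payload 011 (3 bits).
Byte 2: 0x8C = 10001100 (10xxxxxx ✓), payload 001100.
Byte 3: 0xA8 = 10101000 (10xxxxxx ✓), payload 101000.
Byte 4: 0xAE = 10101110 (10xxxxxx ✓), payload 101110.
Concatenate: 011001100101000101110 = 0xCCA2E (21 bits → U+CCA2E).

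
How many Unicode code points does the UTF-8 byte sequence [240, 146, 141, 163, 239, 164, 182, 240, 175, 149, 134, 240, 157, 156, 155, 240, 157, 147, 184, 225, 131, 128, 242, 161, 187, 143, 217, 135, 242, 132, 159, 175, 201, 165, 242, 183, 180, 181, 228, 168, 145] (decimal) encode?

Byte at offset 0: 0xF0 = 11110000 → 4-byte char (#1). Advance 4.
Byte at offset 4: 0xEF = 11101111 → 3-byte char (#2). Advance 3.
Byte at offset 7: 0xF0 = 11110000 → 4-byte char (#3). Advance 4.
Byte at offset 11: 0xF0 = 11110000 → 4-byte char (#4). Advance 4.
Byte at offset 15: 0xF0 = 11110000 → 4-byte char (#5). Advance 4.
Byte at offset 19: 0xE1 = 11100001 → 3-byte char (#6). Advance 3.
Byte at offset 22: 0xF2 = 11110010 → 4-byte char (#7). Advance 4.
Byte at offset 26: 0xD9 = 11011001 → 2-byte char (#8). Advance 2.
Byte at offset 28: 0xF2 = 11110010 → 4-byte char (#9). Advance 4.
Byte at offset 32: 0xC9 = 11001001 → 2-byte char (#10). Advance 2.
Byte at offset 34: 0xF2 = 11110010 → 4-byte char (#11). Advance 4.
Byte at offset 38: 0xE4 = 11100100 → 3-byte char (#12). Advance 3.
Reached end at offset 41 after 12 code points.

12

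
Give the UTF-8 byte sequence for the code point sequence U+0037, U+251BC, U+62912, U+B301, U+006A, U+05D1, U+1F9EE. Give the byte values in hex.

U+0037: 1-byte form → 37.
U+251BC: 4-byte form → F0 A5 86 BC.
U+62912: 4-byte form → F1 A2 A4 92.
U+B301: 3-byte form → EB 8C 81.
U+006A: 1-byte form → 6A.
U+05D1: 2-byte form → D7 91.
U+1F9EE: 4-byte form → F0 9F A7 AE.
Concatenated (19 bytes): 37 F0 A5 86 BC F1 A2 A4 92 EB 8C 81 6A D7 91 F0 9F A7 AE.

37 F0 A5 86 BC F1 A2 A4 92 EB 8C 81 6A D7 91 F0 9F A7 AE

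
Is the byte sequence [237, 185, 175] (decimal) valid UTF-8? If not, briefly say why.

Structurally a 3-byte sequence; payload = 0xDE6F.
But 0xDE6F is in U+D800–U+DFFF, the surrogate range. Surrogates are not Unicode scalar values and are forbidden in UTF-8.

invalid (encodes a surrogate (U+D800–U+DFFF))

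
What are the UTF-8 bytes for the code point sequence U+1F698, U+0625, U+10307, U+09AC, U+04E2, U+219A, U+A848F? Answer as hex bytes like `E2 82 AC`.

U+1F698: 4-byte form → F0 9F 9A 98.
U+0625: 2-byte form → D8 A5.
U+10307: 4-byte form → F0 90 8C 87.
U+09AC: 3-byte form → E0 A6 AC.
U+04E2: 2-byte form → D3 A2.
U+219A: 3-byte form → E2 86 9A.
U+A848F: 4-byte form → F2 A8 92 8F.
Concatenated (22 bytes): F0 9F 9A 98 D8 A5 F0 90 8C 87 E0 A6 AC D3 A2 E2 86 9A F2 A8 92 8F.

F0 9F 9A 98 D8 A5 F0 90 8C 87 E0 A6 AC D3 A2 E2 86 9A F2 A8 92 8F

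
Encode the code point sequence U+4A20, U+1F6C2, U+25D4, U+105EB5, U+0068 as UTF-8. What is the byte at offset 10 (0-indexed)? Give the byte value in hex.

0xF4

U+4A20 → 3-byte form E4 A8 A0 at offsets 0–2.
U+1F6C2 → 4-byte form F0 9F 9B 82 at offsets 3–6.
U+25D4 → 3-byte form E2 97 94 at offsets 7–9.
U+105EB5 → 4-byte form F4 85 BA B5 at offsets 10–13.
Offset 10 falls in char 4's range; it's byte 1 of F4 85 BA B5 = 0xF4.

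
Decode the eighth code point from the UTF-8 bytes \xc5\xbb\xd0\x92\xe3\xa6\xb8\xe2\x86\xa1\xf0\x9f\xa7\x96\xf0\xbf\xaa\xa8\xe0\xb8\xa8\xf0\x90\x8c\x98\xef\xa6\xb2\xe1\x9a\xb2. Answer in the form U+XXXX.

U+10318

Offset 0: leading byte 0xC5 = 11000101 → 2-byte char #1 = C5 BB.
Offset 2: leading byte 0xD0 = 11010000 → 2-byte char #2 = D0 92.
Offset 4: leading byte 0xE3 = 11100011 → 3-byte char #3 = E3 A6 B8.
Offset 7: leading byte 0xE2 = 11100010 → 3-byte char #4 = E2 86 A1.
Offset 10: leading byte 0xF0 = 11110000 → 4-byte char #5 = F0 9F A7 96.
Offset 14: leading byte 0xF0 = 11110000 → 4-byte char #6 = F0 BF AA A8.
Offset 18: leading byte 0xE0 = 11100000 → 3-byte char #7 = E0 B8 A8.
Offset 21: leading byte 0xF0 = 11110000 → 4-byte char #8 = F0 90 8C 98.
Leading byte 0xF0 = 11110000 matches 11110xxx → 4-byte sequence.
Byte 1: 0xF0 = 11110000, payload 000 (3 bits).
Byte 2: 0x90 = 10010000 (10xxxxxx ✓), payload 010000.
Byte 3: 0x8C = 10001100 (10xxxxxx ✓), payload 001100.
Byte 4: 0x98 = 10011000 (10xxxxxx ✓), payload 011000.
Concatenate: 000010000001100011000 = 0x10318 (21 bits → U+10318).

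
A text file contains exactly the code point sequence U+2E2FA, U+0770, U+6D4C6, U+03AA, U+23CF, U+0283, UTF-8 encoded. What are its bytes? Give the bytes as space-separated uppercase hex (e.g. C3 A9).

U+2E2FA: 4-byte form → F0 AE 8B BA.
U+0770: 2-byte form → DD B0.
U+6D4C6: 4-byte form → F1 AD 93 86.
U+03AA: 2-byte form → CE AA.
U+23CF: 3-byte form → E2 8F 8F.
U+0283: 2-byte form → CA 83.
Concatenated (17 bytes): F0 AE 8B BA DD B0 F1 AD 93 86 CE AA E2 8F 8F CA 83.

F0 AE 8B BA DD B0 F1 AD 93 86 CE AA E2 8F 8F CA 83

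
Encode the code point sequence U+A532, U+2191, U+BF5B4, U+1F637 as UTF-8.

EA 94 B2 E2 86 91 F2 BF 96 B4 F0 9F 98 B7

U+A532: 3-byte form → EA 94 B2.
U+2191: 3-byte form → E2 86 91.
U+BF5B4: 4-byte form → F2 BF 96 B4.
U+1F637: 4-byte form → F0 9F 98 B7.
Concatenated (14 bytes): EA 94 B2 E2 86 91 F2 BF 96 B4 F0 9F 98 B7.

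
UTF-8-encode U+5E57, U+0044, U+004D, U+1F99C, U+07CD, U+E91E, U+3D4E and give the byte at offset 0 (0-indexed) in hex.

U+5E57 → 3-byte form E5 B9 97 at offsets 0–2.
Offset 0 falls in char 1's range; it's byte 1 of E5 B9 97 = 0xE5.

0xE5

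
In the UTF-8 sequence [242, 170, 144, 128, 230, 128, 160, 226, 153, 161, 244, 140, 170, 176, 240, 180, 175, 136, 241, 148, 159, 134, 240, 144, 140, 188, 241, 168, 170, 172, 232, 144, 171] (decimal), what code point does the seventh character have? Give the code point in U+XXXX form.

Offset 0: leading byte 0xF2 = 11110010 → 4-byte char #1 = F2 AA 90 80.
Offset 4: leading byte 0xE6 = 11100110 → 3-byte char #2 = E6 80 A0.
Offset 7: leading byte 0xE2 = 11100010 → 3-byte char #3 = E2 99 A1.
Offset 10: leading byte 0xF4 = 11110100 → 4-byte char #4 = F4 8C AA B0.
Offset 14: leading byte 0xF0 = 11110000 → 4-byte char #5 = F0 B4 AF 88.
Offset 18: leading byte 0xF1 = 11110001 → 4-byte char #6 = F1 94 9F 86.
Offset 22: leading byte 0xF0 = 11110000 → 4-byte char #7 = F0 90 8C BC.
Leading byte 0xF0 = 11110000 matches 11110xxx → 4-byte sequence.
Byte 1: 0xF0 = 11110000, payload 000 (3 bits).
Byte 2: 0x90 = 10010000 (10xxxxxx ✓), payload 010000.
Byte 3: 0x8C = 10001100 (10xxxxxx ✓), payload 001100.
Byte 4: 0xBC = 10111100 (10xxxxxx ✓), payload 111100.
Concatenate: 000010000001100111100 = 0x1033C (21 bits → U+1033C).

U+1033C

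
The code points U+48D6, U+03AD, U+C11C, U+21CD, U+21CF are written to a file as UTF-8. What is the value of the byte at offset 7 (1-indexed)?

1-indexed offset 7 is 0-indexed offset 6.
U+48D6 → 3-byte form E4 A3 96 at offsets 0–2.
U+03AD → 2-byte form CE AD at offsets 3–4.
U+C11C → 3-byte form EC 84 9C at offsets 5–7.
Offset 6 falls in char 3's range; it's byte 2 of EC 84 9C = 0x84.

0x84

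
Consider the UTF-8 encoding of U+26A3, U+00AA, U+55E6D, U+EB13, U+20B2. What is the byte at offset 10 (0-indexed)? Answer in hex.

0xAC

U+26A3 → 3-byte form E2 9A A3 at offsets 0–2.
U+00AA → 2-byte form C2 AA at offsets 3–4.
U+55E6D → 4-byte form F1 95 B9 AD at offsets 5–8.
U+EB13 → 3-byte form EE AC 93 at offsets 9–11.
Offset 10 falls in char 4's range; it's byte 2 of EE AC 93 = 0xAC.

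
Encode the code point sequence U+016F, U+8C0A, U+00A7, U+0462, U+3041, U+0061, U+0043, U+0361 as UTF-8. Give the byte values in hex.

U+016F: 2-byte form → C5 AF.
U+8C0A: 3-byte form → E8 B0 8A.
U+00A7: 2-byte form → C2 A7.
U+0462: 2-byte form → D1 A2.
U+3041: 3-byte form → E3 81 81.
U+0061: 1-byte form → 61.
U+0043: 1-byte form → 43.
U+0361: 2-byte form → CD A1.
Concatenated (16 bytes): C5 AF E8 B0 8A C2 A7 D1 A2 E3 81 81 61 43 CD A1.

C5 AF E8 B0 8A C2 A7 D1 A2 E3 81 81 61 43 CD A1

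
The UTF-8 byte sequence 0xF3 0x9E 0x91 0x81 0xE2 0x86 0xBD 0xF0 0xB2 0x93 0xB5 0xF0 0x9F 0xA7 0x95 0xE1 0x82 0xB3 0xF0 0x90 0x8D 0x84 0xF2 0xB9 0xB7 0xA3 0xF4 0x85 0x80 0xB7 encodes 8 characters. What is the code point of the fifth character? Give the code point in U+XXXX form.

Offset 0: leading byte 0xF3 = 11110011 → 4-byte char #1 = F3 9E 91 81.
Offset 4: leading byte 0xE2 = 11100010 → 3-byte char #2 = E2 86 BD.
Offset 7: leading byte 0xF0 = 11110000 → 4-byte char #3 = F0 B2 93 B5.
Offset 11: leading byte 0xF0 = 11110000 → 4-byte char #4 = F0 9F A7 95.
Offset 15: leading byte 0xE1 = 11100001 → 3-byte char #5 = E1 82 B3.
Leading byte 0xE1 = 11100001 matches 1110xxxx → 3-byte sequence.
Byte 1: 0xE1 = 11100001, payload 0001 (4 bits).
Byte 2: 0x82 = 10000010 (10xxxxxx ✓), payload 000010.
Byte 3: 0xB3 = 10110011 (10xxxxxx ✓), payload 110011.
Concatenate: 0001000010110011 = 0x10B3 (16 bits → U+10B3).

U+10B3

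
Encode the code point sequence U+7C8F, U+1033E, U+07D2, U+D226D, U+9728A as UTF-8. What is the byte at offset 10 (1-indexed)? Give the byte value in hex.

0xF3

1-indexed offset 10 is 0-indexed offset 9.
U+7C8F → 3-byte form E7 B2 8F at offsets 0–2.
U+1033E → 4-byte form F0 90 8C BE at offsets 3–6.
U+07D2 → 2-byte form DF 92 at offsets 7–8.
U+D226D → 4-byte form F3 92 89 AD at offsets 9–12.
Offset 9 falls in char 4's range; it's byte 1 of F3 92 89 AD = 0xF3.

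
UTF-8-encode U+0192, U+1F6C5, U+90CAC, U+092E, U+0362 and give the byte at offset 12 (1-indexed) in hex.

0xA4

1-indexed offset 12 is 0-indexed offset 11.
U+0192 → 2-byte form C6 92 at offsets 0–1.
U+1F6C5 → 4-byte form F0 9F 9B 85 at offsets 2–5.
U+90CAC → 4-byte form F2 90 B2 AC at offsets 6–9.
U+092E → 3-byte form E0 A4 AE at offsets 10–12.
Offset 11 falls in char 4's range; it's byte 2 of E0 A4 AE = 0xA4.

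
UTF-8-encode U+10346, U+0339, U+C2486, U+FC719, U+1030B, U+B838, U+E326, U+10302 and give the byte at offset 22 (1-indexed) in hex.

1-indexed offset 22 is 0-indexed offset 21.
U+10346 → 4-byte form F0 90 8D 86 at offsets 0–3.
U+0339 → 2-byte form CC B9 at offsets 4–5.
U+C2486 → 4-byte form F3 82 92 86 at offsets 6–9.
U+FC719 → 4-byte form F3 BC 9C 99 at offsets 10–13.
U+1030B → 4-byte form F0 90 8C 8B at offsets 14–17.
U+B838 → 3-byte form EB A0 B8 at offsets 18–20.
U+E326 → 3-byte form EE 8C A6 at offsets 21–23.
Offset 21 falls in char 7's range; it's byte 1 of EE 8C A6 = 0xEE.

0xEE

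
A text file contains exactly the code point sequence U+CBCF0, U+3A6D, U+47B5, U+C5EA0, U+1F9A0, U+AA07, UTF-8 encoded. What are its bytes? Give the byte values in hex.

U+CBCF0: 4-byte form → F3 8B B3 B0.
U+3A6D: 3-byte form → E3 A9 AD.
U+47B5: 3-byte form → E4 9E B5.
U+C5EA0: 4-byte form → F3 85 BA A0.
U+1F9A0: 4-byte form → F0 9F A6 A0.
U+AA07: 3-byte form → EA A8 87.
Concatenated (21 bytes): F3 8B B3 B0 E3 A9 AD E4 9E B5 F3 85 BA A0 F0 9F A6 A0 EA A8 87.

F3 8B B3 B0 E3 A9 AD E4 9E B5 F3 85 BA A0 F0 9F A6 A0 EA A8 87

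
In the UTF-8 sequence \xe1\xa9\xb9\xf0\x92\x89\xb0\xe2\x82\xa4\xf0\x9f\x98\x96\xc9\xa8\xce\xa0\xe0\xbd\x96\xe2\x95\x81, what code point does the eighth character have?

U+2541

Offset 0: leading byte 0xE1 = 11100001 → 3-byte char #1 = E1 A9 B9.
Offset 3: leading byte 0xF0 = 11110000 → 4-byte char #2 = F0 92 89 B0.
Offset 7: leading byte 0xE2 = 11100010 → 3-byte char #3 = E2 82 A4.
Offset 10: leading byte 0xF0 = 11110000 → 4-byte char #4 = F0 9F 98 96.
Offset 14: leading byte 0xC9 = 11001001 → 2-byte char #5 = C9 A8.
Offset 16: leading byte 0xCE = 11001110 → 2-byte char #6 = CE A0.
Offset 18: leading byte 0xE0 = 11100000 → 3-byte char #7 = E0 BD 96.
Offset 21: leading byte 0xE2 = 11100010 → 3-byte char #8 = E2 95 81.
Leading byte 0xE2 = 11100010 matches 1110xxxx → 3-byte sequence.
Byte 1: 0xE2 = 11100010, payload 0010 (4 bits).
Byte 2: 0x95 = 10010101 (10xxxxxx ✓), payload 010101.
Byte 3: 0x81 = 10000001 (10xxxxxx ✓), payload 000001.
Concatenate: 0010010101000001 = 0x2541 (16 bits → U+2541).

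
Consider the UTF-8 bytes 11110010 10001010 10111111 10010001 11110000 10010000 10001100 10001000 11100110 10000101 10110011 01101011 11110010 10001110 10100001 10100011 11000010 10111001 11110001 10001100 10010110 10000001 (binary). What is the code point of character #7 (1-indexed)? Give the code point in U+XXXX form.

Offset 0: leading byte 0xF2 = 11110010 → 4-byte char #1 = F2 8A BF 91.
Offset 4: leading byte 0xF0 = 11110000 → 4-byte char #2 = F0 90 8C 88.
Offset 8: leading byte 0xE6 = 11100110 → 3-byte char #3 = E6 85 B3.
Offset 11: leading byte 0x6B = 01101011 → 1-byte char #4 = 6B.
Offset 12: leading byte 0xF2 = 11110010 → 4-byte char #5 = F2 8E A1 A3.
Offset 16: leading byte 0xC2 = 11000010 → 2-byte char #6 = C2 B9.
Offset 18: leading byte 0xF1 = 11110001 → 4-byte char #7 = F1 8C 96 81.
Leading byte 0xF1 = 11110001 matches 11110xxx → 4-byte sequence.
Byte 1: 0xF1 = 11110001, payload 001 (3 bits).
Byte 2: 0x8C = 10001100 (10xxxxxx ✓), payload 001100.
Byte 3: 0x96 = 10010110 (10xxxxxx ✓), payload 010110.
Byte 4: 0x81 = 10000001 (10xxxxxx ✓), payload 000001.
Concatenate: 001001100010110000001 = 0x4C581 (21 bits → U+4C581).

U+4C581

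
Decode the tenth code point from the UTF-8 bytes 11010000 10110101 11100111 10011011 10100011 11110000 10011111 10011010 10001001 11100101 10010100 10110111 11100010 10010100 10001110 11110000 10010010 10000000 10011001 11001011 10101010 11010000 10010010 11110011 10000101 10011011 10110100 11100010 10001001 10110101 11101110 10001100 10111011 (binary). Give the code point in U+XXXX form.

Offset 0: leading byte 0xD0 = 11010000 → 2-byte char #1 = D0 B5.
Offset 2: leading byte 0xE7 = 11100111 → 3-byte char #2 = E7 9B A3.
Offset 5: leading byte 0xF0 = 11110000 → 4-byte char #3 = F0 9F 9A 89.
Offset 9: leading byte 0xE5 = 11100101 → 3-byte char #4 = E5 94 B7.
Offset 12: leading byte 0xE2 = 11100010 → 3-byte char #5 = E2 94 8E.
Offset 15: leading byte 0xF0 = 11110000 → 4-byte char #6 = F0 92 80 99.
Offset 19: leading byte 0xCB = 11001011 → 2-byte char #7 = CB AA.
Offset 21: leading byte 0xD0 = 11010000 → 2-byte char #8 = D0 92.
Offset 23: leading byte 0xF3 = 11110011 → 4-byte char #9 = F3 85 9B B4.
Offset 27: leading byte 0xE2 = 11100010 → 3-byte char #10 = E2 89 B5.
Leading byte 0xE2 = 11100010 matches 1110xxxx → 3-byte sequence.
Byte 1: 0xE2 = 11100010, payload 0010 (4 bits).
Byte 2: 0x89 = 10001001 (10xxxxxx ✓), payload 001001.
Byte 3: 0xB5 = 10110101 (10xxxxxx ✓), payload 110101.
Concatenate: 0010001001110101 = 0x2275 (16 bits → U+2275).

U+2275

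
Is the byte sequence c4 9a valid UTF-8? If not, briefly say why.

Leading byte 0xC4 = 11000100 → 2-byte form.
Continuation bytes 0x9A=10011010 all match 10xxxxxx.
Decoded value 0x11A is ≥ 0x80 (shortest form) and not a surrogate.

valid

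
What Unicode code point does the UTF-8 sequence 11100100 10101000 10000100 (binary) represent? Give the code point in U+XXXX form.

U+4A04

Leading byte 0xE4 = 11100100 matches 1110xxxx → 3-byte sequence.
Byte 1: 0xE4 = 11100100, payload 0100 (4 bits).
Byte 2: 0xA8 = 10101000 (10xxxxxx ✓), payload 101000.
Byte 3: 0x84 = 10000100 (10xxxxxx ✓), payload 000100.
Concatenate: 0100101000000100 = 0x4A04 (16 bits → U+4A04).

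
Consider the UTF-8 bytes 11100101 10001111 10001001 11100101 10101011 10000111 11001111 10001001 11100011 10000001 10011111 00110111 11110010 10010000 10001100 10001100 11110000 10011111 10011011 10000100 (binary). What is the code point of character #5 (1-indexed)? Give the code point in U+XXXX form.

Offset 0: leading byte 0xE5 = 11100101 → 3-byte char #1 = E5 8F 89.
Offset 3: leading byte 0xE5 = 11100101 → 3-byte char #2 = E5 AB 87.
Offset 6: leading byte 0xCF = 11001111 → 2-byte char #3 = CF 89.
Offset 8: leading byte 0xE3 = 11100011 → 3-byte char #4 = E3 81 9F.
Offset 11: leading byte 0x37 = 00110111 → 1-byte char #5 = 37.
Leading byte 0x37 = 00110111 matches 0xxxxxxx → 1-byte sequence.
Byte 1: 0x37 = 00110111, payload 0110111 (7 bits).
Concatenate: 0110111 = 0x37 (7 bits → U+0037).

U+0037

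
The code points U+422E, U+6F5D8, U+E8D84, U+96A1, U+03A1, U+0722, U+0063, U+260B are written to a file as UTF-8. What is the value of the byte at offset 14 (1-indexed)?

0xA1

1-indexed offset 14 is 0-indexed offset 13.
U+422E → 3-byte form E4 88 AE at offsets 0–2.
U+6F5D8 → 4-byte form F1 AF 97 98 at offsets 3–6.
U+E8D84 → 4-byte form F3 A8 B6 84 at offsets 7–10.
U+96A1 → 3-byte form E9 9A A1 at offsets 11–13.
Offset 13 falls in char 4's range; it's byte 3 of E9 9A A1 = 0xA1.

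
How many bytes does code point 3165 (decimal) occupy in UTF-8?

U+0C5D = 0xC5D. UTF-8 uses 1 byte below 0x80, 2 below 0x800, 3 below 0x10000, 4 up to 0x10FFFF. 0xC5D is in U+0800–U+FFFF → 3 bytes.

3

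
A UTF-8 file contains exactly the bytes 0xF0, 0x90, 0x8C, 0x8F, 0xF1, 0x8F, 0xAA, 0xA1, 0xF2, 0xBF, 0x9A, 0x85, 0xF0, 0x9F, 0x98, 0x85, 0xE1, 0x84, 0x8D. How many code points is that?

5

Byte at offset 0: 0xF0 = 11110000 → 4-byte char (#1). Advance 4.
Byte at offset 4: 0xF1 = 11110001 → 4-byte char (#2). Advance 4.
Byte at offset 8: 0xF2 = 11110010 → 4-byte char (#3). Advance 4.
Byte at offset 12: 0xF0 = 11110000 → 4-byte char (#4). Advance 4.
Byte at offset 16: 0xE1 = 11100001 → 3-byte char (#5). Advance 3.
Reached end at offset 19 after 5 code points.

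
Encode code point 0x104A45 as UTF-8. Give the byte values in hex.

U+104A45 = 0x104A45 = 1067589 decimal. In range U+10000–U+10FFFF → 4-byte form: 11110xxx 10xxxxxx 10xxxxxx 10xxxxxx.
Binary (21 bits): 100000100101001000101.
Split 3+6+6+6: 100 | 000100 | 101001 | 000101.
Byte 1: 11110100 = 0xF4.
Byte 2: 10000100 = 0x84.
Byte 3: 10101001 = 0xA9.
Byte 4: 10000101 = 0x85.

F4 84 A9 85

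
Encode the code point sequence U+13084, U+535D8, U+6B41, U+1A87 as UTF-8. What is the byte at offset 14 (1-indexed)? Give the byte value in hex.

1-indexed offset 14 is 0-indexed offset 13.
U+13084 → 4-byte form F0 93 82 84 at offsets 0–3.
U+535D8 → 4-byte form F1 93 97 98 at offsets 4–7.
U+6B41 → 3-byte form E6 AD 81 at offsets 8–10.
U+1A87 → 3-byte form E1 AA 87 at offsets 11–13.
Offset 13 falls in char 4's range; it's byte 3 of E1 AA 87 = 0x87.

0x87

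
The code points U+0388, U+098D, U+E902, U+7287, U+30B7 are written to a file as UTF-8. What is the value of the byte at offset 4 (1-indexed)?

1-indexed offset 4 is 0-indexed offset 3.
U+0388 → 2-byte form CE 88 at offsets 0–1.
U+098D → 3-byte form E0 A6 8D at offsets 2–4.
Offset 3 falls in char 2's range; it's byte 2 of E0 A6 8D = 0xA6.

0xA6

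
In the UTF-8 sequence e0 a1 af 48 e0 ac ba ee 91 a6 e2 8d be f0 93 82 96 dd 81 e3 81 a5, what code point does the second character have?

Offset 0: leading byte 0xE0 = 11100000 → 3-byte char #1 = E0 A1 AF.
Offset 3: leading byte 0x48 = 01001000 → 1-byte char #2 = 48.
Leading byte 0x48 = 01001000 matches 0xxxxxxx → 1-byte sequence.
Byte 1: 0x48 = 01001000, payload 1001000 (7 bits).
Concatenate: 1001000 = 0x48 (7 bits → U+0048).

U+0048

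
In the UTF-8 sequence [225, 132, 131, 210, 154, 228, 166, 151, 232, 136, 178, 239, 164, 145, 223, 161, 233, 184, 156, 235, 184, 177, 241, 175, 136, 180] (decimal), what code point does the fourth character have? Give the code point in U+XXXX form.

U+8232

Offset 0: leading byte 0xE1 = 11100001 → 3-byte char #1 = E1 84 83.
Offset 3: leading byte 0xD2 = 11010010 → 2-byte char #2 = D2 9A.
Offset 5: leading byte 0xE4 = 11100100 → 3-byte char #3 = E4 A6 97.
Offset 8: leading byte 0xE8 = 11101000 → 3-byte char #4 = E8 88 B2.
Leading byte 0xE8 = 11101000 matches 1110xxxx → 3-byte sequence.
Byte 1: 0xE8 = 11101000, payload 1000 (4 bits).
Byte 2: 0x88 = 10001000 (10xxxxxx ✓), payload 001000.
Byte 3: 0xB2 = 10110010 (10xxxxxx ✓), payload 110010.
Concatenate: 1000001000110010 = 0x8232 (16 bits → U+8232).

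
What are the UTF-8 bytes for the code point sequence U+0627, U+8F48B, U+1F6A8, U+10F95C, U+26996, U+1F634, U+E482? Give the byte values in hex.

D8 A7 F2 8F 92 8B F0 9F 9A A8 F4 8F A5 9C F0 A6 A6 96 F0 9F 98 B4 EE 92 82

U+0627: 2-byte form → D8 A7.
U+8F48B: 4-byte form → F2 8F 92 8B.
U+1F6A8: 4-byte form → F0 9F 9A A8.
U+10F95C: 4-byte form → F4 8F A5 9C.
U+26996: 4-byte form → F0 A6 A6 96.
U+1F634: 4-byte form → F0 9F 98 B4.
U+E482: 3-byte form → EE 92 82.
Concatenated (25 bytes): D8 A7 F2 8F 92 8B F0 9F 9A A8 F4 8F A5 9C F0 A6 A6 96 F0 9F 98 B4 EE 92 82.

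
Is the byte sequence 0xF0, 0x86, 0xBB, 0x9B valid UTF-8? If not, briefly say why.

invalid (overlong encoding)

Leading byte 0xF0 = 11110000 → 4-byte form.
Continuation bytes all match 10xxxxxx. Payload decodes to 0x6EDB.
But 0x6EDB < 0x10000, the minimum for a 4-byte sequence — this is an overlong encoding.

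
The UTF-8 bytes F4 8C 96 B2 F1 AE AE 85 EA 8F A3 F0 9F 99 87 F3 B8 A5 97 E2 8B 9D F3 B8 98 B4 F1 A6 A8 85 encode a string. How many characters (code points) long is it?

Byte at offset 0: 0xF4 = 11110100 → 4-byte char (#1). Advance 4.
Byte at offset 4: 0xF1 = 11110001 → 4-byte char (#2). Advance 4.
Byte at offset 8: 0xEA = 11101010 → 3-byte char (#3). Advance 3.
Byte at offset 11: 0xF0 = 11110000 → 4-byte char (#4). Advance 4.
Byte at offset 15: 0xF3 = 11110011 → 4-byte char (#5). Advance 4.
Byte at offset 19: 0xE2 = 11100010 → 3-byte char (#6). Advance 3.
Byte at offset 22: 0xF3 = 11110011 → 4-byte char (#7). Advance 4.
Byte at offset 26: 0xF1 = 11110001 → 4-byte char (#8). Advance 4.
Reached end at offset 30 after 8 code points.

8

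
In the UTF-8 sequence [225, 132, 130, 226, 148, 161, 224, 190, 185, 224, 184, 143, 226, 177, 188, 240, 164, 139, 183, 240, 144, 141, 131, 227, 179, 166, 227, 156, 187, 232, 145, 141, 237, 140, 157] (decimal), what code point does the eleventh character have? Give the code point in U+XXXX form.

U+D31D

Offset 0: leading byte 0xE1 = 11100001 → 3-byte char #1 = E1 84 82.
Offset 3: leading byte 0xE2 = 11100010 → 3-byte char #2 = E2 94 A1.
Offset 6: leading byte 0xE0 = 11100000 → 3-byte char #3 = E0 BE B9.
Offset 9: leading byte 0xE0 = 11100000 → 3-byte char #4 = E0 B8 8F.
Offset 12: leading byte 0xE2 = 11100010 → 3-byte char #5 = E2 B1 BC.
Offset 15: leading byte 0xF0 = 11110000 → 4-byte char #6 = F0 A4 8B B7.
Offset 19: leading byte 0xF0 = 11110000 → 4-byte char #7 = F0 90 8D 83.
Offset 23: leading byte 0xE3 = 11100011 → 3-byte char #8 = E3 B3 A6.
Offset 26: leading byte 0xE3 = 11100011 → 3-byte char #9 = E3 9C BB.
Offset 29: leading byte 0xE8 = 11101000 → 3-byte char #10 = E8 91 8D.
Offset 32: leading byte 0xED = 11101101 → 3-byte char #11 = ED 8C 9D.
Leading byte 0xED = 11101101 matches 1110xxxx → 3-byte sequence.
Byte 1: 0xED = 11101101, payload 1101 (4 bits).
Byte 2: 0x8C = 10001100 (10xxxxxx ✓), payload 001100.
Byte 3: 0x9D = 10011101 (10xxxxxx ✓), payload 011101.
Concatenate: 1101001100011101 = 0xD31D (16 bits → U+D31D).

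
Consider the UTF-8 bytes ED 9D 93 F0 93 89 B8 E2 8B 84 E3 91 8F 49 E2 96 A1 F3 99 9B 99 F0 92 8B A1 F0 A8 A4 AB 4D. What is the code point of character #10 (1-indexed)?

U+004D

Offset 0: leading byte 0xED = 11101101 → 3-byte char #1 = ED 9D 93.
Offset 3: leading byte 0xF0 = 11110000 → 4-byte char #2 = F0 93 89 B8.
Offset 7: leading byte 0xE2 = 11100010 → 3-byte char #3 = E2 8B 84.
Offset 10: leading byte 0xE3 = 11100011 → 3-byte char #4 = E3 91 8F.
Offset 13: leading byte 0x49 = 01001001 → 1-byte char #5 = 49.
Offset 14: leading byte 0xE2 = 11100010 → 3-byte char #6 = E2 96 A1.
Offset 17: leading byte 0xF3 = 11110011 → 4-byte char #7 = F3 99 9B 99.
Offset 21: leading byte 0xF0 = 11110000 → 4-byte char #8 = F0 92 8B A1.
Offset 25: leading byte 0xF0 = 11110000 → 4-byte char #9 = F0 A8 A4 AB.
Offset 29: leading byte 0x4D = 01001101 → 1-byte char #10 = 4D.
Leading byte 0x4D = 01001101 matches 0xxxxxxx → 1-byte sequence.
Byte 1: 0x4D = 01001101, payload 1001101 (7 bits).
Concatenate: 1001101 = 0x4D (7 bits → U+004D).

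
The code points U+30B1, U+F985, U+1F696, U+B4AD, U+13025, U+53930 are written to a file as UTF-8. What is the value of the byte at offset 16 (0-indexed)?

0xA5

U+30B1 → 3-byte form E3 82 B1 at offsets 0–2.
U+F985 → 3-byte form EF A6 85 at offsets 3–5.
U+1F696 → 4-byte form F0 9F 9A 96 at offsets 6–9.
U+B4AD → 3-byte form EB 92 AD at offsets 10–12.
U+13025 → 4-byte form F0 93 80 A5 at offsets 13–16.
Offset 16 falls in char 5's range; it's byte 4 of F0 93 80 A5 = 0xA5.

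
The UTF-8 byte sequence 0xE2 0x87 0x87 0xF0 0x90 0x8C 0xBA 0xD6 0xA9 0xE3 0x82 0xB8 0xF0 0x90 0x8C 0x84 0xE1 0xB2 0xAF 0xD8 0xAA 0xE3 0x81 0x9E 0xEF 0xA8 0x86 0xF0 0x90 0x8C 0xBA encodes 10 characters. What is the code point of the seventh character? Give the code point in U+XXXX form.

Offset 0: leading byte 0xE2 = 11100010 → 3-byte char #1 = E2 87 87.
Offset 3: leading byte 0xF0 = 11110000 → 4-byte char #2 = F0 90 8C BA.
Offset 7: leading byte 0xD6 = 11010110 → 2-byte char #3 = D6 A9.
Offset 9: leading byte 0xE3 = 11100011 → 3-byte char #4 = E3 82 B8.
Offset 12: leading byte 0xF0 = 11110000 → 4-byte char #5 = F0 90 8C 84.
Offset 16: leading byte 0xE1 = 11100001 → 3-byte char #6 = E1 B2 AF.
Offset 19: leading byte 0xD8 = 11011000 → 2-byte char #7 = D8 AA.
Leading byte 0xD8 = 11011000 matches 110xxxxx → 2-byte sequence.
Byte 1: 0xD8 = 11011000, payload 11000 (5 bits).
Byte 2: 0xAA = 10101010 (10xxxxxx ✓), payload 101010.
Concatenate: 11000101010 = 0x62A (11 bits → U+062A).

U+062A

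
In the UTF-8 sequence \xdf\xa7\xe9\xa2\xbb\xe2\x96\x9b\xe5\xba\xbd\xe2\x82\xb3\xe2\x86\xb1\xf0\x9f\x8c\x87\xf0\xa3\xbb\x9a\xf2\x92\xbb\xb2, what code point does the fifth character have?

U+20B3

Offset 0: leading byte 0xDF = 11011111 → 2-byte char #1 = DF A7.
Offset 2: leading byte 0xE9 = 11101001 → 3-byte char #2 = E9 A2 BB.
Offset 5: leading byte 0xE2 = 11100010 → 3-byte char #3 = E2 96 9B.
Offset 8: leading byte 0xE5 = 11100101 → 3-byte char #4 = E5 BA BD.
Offset 11: leading byte 0xE2 = 11100010 → 3-byte char #5 = E2 82 B3.
Leading byte 0xE2 = 11100010 matches 1110xxxx → 3-byte sequence.
Byte 1: 0xE2 = 11100010, payload 0010 (4 bits).
Byte 2: 0x82 = 10000010 (10xxxxxx ✓), payload 000010.
Byte 3: 0xB3 = 10110011 (10xxxxxx ✓), payload 110011.
Concatenate: 0010000010110011 = 0x20B3 (16 bits → U+20B3).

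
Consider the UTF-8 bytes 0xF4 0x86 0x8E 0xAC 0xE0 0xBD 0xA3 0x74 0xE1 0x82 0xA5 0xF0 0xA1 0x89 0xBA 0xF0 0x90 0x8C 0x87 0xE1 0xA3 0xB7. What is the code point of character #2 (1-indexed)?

U+0F63

Offset 0: leading byte 0xF4 = 11110100 → 4-byte char #1 = F4 86 8E AC.
Offset 4: leading byte 0xE0 = 11100000 → 3-byte char #2 = E0 BD A3.
Leading byte 0xE0 = 11100000 matches 1110xxxx → 3-byte sequence.
Byte 1: 0xE0 = 11100000, payload 0000 (4 bits).
Byte 2: 0xBD = 10111101 (10xxxxxx ✓), payload 111101.
Byte 3: 0xA3 = 10100011 (10xxxxxx ✓), payload 100011.
Concatenate: 0000111101100011 = 0xF63 (16 bits → U+0F63).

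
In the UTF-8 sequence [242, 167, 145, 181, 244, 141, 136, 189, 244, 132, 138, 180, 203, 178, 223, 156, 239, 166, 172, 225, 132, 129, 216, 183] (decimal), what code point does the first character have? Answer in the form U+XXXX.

Offset 0: leading byte 0xF2 = 11110010 → 4-byte char #1 = F2 A7 91 B5.
Leading byte 0xF2 = 11110010 matches 11110xxx → 4-byte sequence.
Byte 1: 0xF2 = 11110010, payload 010 (3 bits).
Byte 2: 0xA7 = 10100111 (10xxxxxx ✓), payload 100111.
Byte 3: 0x91 = 10010001 (10xxxxxx ✓), payload 010001.
Byte 4: 0xB5 = 10110101 (10xxxxxx ✓), payload 110101.
Concatenate: 010100111010001110101 = 0xA7475 (21 bits → U+A7475).

U+A7475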